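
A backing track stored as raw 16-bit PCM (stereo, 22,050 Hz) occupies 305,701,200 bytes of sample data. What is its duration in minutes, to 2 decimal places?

Byte rate = 22,050 × 2 × 2 = 88,200 bytes/s.
Duration = 305,701,200 / 88,200 = 3,466 s.
3,466 s / 60 = 57.77 minutes.

57.77 minutes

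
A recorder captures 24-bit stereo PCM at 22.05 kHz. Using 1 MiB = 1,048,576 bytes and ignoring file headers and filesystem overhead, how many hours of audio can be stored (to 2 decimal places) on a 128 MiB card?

Uncompressed byte rate = 22,050 × 3 × 2 = 132,300 bytes/s.
Capacity = 128 × 1,048,576 = 134,217,728 bytes.
134,217,728 / 132,300 ≈ 1014.5 s → 0.28 hours.

0.28 hours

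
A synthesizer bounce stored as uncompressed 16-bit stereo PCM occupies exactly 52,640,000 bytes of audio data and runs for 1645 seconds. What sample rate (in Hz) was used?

Bytes = sample_rate × seconds × bytes_per_sample × channels.
sample_rate = 52,640,000 / (1,645 × 2 × 2) = 52,640,000 / 6,580 = 8,000 Hz.

8,000 Hz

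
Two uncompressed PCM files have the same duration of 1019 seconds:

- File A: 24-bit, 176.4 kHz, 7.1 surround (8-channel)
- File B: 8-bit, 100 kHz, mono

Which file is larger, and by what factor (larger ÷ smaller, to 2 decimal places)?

File A, by a factor of 42.34

File A: 176,400 × 3 × 8 = 4,233,600 bytes/s.
File B: 100,000 × 1 × 1 = 100,000 bytes/s.
File A is larger; ratio = 4,314,038,400 / 101,900,000 = 42.34.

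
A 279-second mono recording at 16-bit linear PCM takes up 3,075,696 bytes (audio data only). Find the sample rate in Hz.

5,512 Hz

Bytes = sample_rate × seconds × bytes_per_sample × channels.
sample_rate = 3,075,696 / (279 × 2 × 1) = 3,075,696 / 558 = 5,512 Hz.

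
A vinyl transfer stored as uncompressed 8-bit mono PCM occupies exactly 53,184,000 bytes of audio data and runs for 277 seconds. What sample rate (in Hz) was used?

Bytes = sample_rate × seconds × bytes_per_sample × channels.
sample_rate = 53,184,000 / (277 × 1 × 1) = 53,184,000 / 277 = 192,000 Hz.

192,000 Hz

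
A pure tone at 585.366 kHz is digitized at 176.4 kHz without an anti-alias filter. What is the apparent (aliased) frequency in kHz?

Nyquist = 176,400/2 = 88,200 Hz; 585,366 Hz exceeds it.
Alias = |585,366 − 3×176,400| = |585,366 − 529,200| = 56,166 Hz = 56.166 kHz.

56.166 kHz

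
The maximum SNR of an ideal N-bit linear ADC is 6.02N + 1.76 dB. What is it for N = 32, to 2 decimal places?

6.02 × 32 + 1.76 = 194.40 dB.

194.40 dB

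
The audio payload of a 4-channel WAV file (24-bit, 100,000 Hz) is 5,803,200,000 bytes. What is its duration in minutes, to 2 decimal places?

Byte rate = 100,000 × 3 × 4 = 1,200,000 bytes/s.
Duration = 5,803,200,000 / 1,200,000 = 4,836 s.
4,836 s / 60 = 80.60 minutes.

80.60 minutes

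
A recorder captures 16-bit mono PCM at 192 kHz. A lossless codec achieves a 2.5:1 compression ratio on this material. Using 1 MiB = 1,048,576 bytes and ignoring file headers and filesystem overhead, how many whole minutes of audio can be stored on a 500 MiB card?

56 minutes

Uncompressed byte rate = 192,000 × 2 × 1 = 384,000 bytes/s.
After 2.5:1 compression, effective rate ≈ 153600 bytes/s.
Capacity = 500 × 1,048,576 = 524,288,000 bytes.
524,288,000 / effective rate ≈ 3413.33 s → 56 minutes.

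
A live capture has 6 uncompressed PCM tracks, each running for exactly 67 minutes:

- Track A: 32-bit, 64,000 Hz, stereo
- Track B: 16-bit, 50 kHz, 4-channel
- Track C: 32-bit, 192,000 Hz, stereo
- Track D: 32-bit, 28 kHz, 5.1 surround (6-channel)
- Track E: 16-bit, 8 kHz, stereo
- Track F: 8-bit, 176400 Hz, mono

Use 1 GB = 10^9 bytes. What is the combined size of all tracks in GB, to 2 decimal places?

exactly 67 minutes = 4,020 s.
Track A: 64,000 × 4,020 × 4 × 2 = 2,058,240,000 bytes.
Track B: 50,000 × 4,020 × 2 × 4 = 1,608,000,000 bytes.
Track C: 192,000 × 4,020 × 4 × 2 = 6,174,720,000 bytes.
Track D: 28,000 × 4,020 × 4 × 6 = 2,701,440,000 bytes.
Track E: 8,000 × 4,020 × 2 × 2 = 128,640,000 bytes.
Track F: 176,400 × 4,020 × 1 × 1 = 709,128,000 bytes.
Total = 13,380,168,000 bytes = 13.38 GB.

13.38 GB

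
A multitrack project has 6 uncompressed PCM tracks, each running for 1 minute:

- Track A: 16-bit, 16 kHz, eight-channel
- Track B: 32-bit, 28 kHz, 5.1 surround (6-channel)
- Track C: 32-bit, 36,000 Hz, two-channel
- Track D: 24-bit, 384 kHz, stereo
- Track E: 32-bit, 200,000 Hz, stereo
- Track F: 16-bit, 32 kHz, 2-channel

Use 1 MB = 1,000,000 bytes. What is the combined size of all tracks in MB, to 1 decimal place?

1 minute = 60 s.
Track A: 16,000 × 60 × 2 × 8 = 15,360,000 bytes.
Track B: 28,000 × 60 × 4 × 6 = 40,320,000 bytes.
Track C: 36,000 × 60 × 4 × 2 = 17,280,000 bytes.
Track D: 384,000 × 60 × 3 × 2 = 138,240,000 bytes.
Track E: 200,000 × 60 × 4 × 2 = 96,000,000 bytes.
Track F: 32,000 × 60 × 2 × 2 = 7,680,000 bytes.
Total = 314,880,000 bytes = 314.9 MB.

314.9 MB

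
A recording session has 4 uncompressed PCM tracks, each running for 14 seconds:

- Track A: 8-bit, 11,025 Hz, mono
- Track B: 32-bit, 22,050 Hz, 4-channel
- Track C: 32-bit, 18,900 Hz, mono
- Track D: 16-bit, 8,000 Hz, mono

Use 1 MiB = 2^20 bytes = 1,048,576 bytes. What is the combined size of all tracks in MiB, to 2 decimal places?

Track A: 11,025 × 14 × 1 × 1 = 154,350 bytes.
Track B: 22,050 × 14 × 4 × 4 = 4,939,200 bytes.
Track C: 18,900 × 14 × 4 × 1 = 1,058,400 bytes.
Track D: 8,000 × 14 × 2 × 1 = 224,000 bytes.
Total = 6,375,950 bytes = 6.08 MiB.

6.08 MiB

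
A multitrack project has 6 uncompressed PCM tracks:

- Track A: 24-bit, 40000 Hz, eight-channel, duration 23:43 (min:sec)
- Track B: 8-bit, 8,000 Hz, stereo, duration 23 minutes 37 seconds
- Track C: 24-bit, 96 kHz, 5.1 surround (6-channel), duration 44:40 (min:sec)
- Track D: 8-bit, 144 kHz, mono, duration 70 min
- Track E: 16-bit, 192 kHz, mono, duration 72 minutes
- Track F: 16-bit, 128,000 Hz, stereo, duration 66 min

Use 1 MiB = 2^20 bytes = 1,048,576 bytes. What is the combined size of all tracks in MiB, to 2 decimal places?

9833.33 MiB

Track A: 23:43 (min:sec) = 1,423 s; 40,000 × 1,423 × 3 × 8 = 1,366,080,000 bytes.
Track B: 23 minutes 37 seconds = 1,417 s; 8,000 × 1,417 × 1 × 2 = 22,672,000 bytes.
Track C: 44:40 (min:sec) = 2,680 s; 96,000 × 2,680 × 3 × 6 = 4,631,040,000 bytes.
Track D: 70 min = 4,200 s; 144,000 × 4,200 × 1 × 1 = 604,800,000 bytes.
Track E: 72 minutes = 4,320 s; 192,000 × 4,320 × 2 × 1 = 1,658,880,000 bytes.
Track F: 66 min = 3,960 s; 128,000 × 3,960 × 2 × 2 = 2,027,520,000 bytes.
Total = 10,310,992,000 bytes = 9833.33 MiB.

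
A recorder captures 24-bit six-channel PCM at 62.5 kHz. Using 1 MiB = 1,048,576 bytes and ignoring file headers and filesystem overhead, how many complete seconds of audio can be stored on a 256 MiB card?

Uncompressed byte rate = 62,500 × 3 × 6 = 1,125,000 bytes/s.
Capacity = 256 × 1,048,576 = 268,435,456 bytes.
268,435,456 / 1,125,000 ≈ 238.61 s → 238 seconds.

238 seconds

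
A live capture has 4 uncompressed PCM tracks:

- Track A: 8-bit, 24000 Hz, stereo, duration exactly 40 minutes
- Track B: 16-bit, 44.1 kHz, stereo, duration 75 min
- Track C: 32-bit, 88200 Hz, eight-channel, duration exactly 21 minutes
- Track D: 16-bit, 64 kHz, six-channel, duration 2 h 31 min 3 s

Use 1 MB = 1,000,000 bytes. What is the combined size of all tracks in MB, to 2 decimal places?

Track A: exactly 40 minutes = 2,400 s; 24,000 × 2,400 × 1 × 2 = 115,200,000 bytes.
Track B: 75 min = 4,500 s; 44,100 × 4,500 × 2 × 2 = 793,800,000 bytes.
Track C: exactly 21 minutes = 1,260 s; 88,200 × 1,260 × 4 × 8 = 3,556,224,000 bytes.
Track D: 2 h 31 min 3 s = 9,063 s; 64,000 × 9,063 × 2 × 6 = 6,960,384,000 bytes.
Total = 11,425,608,000 bytes = 11425.61 MB.

11425.61 MB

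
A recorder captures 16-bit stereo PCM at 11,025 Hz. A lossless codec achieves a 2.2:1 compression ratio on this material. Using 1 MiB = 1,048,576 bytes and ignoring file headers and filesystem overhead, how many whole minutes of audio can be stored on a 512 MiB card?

446 minutes

Uncompressed byte rate = 11,025 × 2 × 2 = 44,100 bytes/s.
After 2.2:1 compression, effective rate ≈ 20045.45 bytes/s.
Capacity = 512 × 1,048,576 = 536,870,912 bytes.
536,870,912 / effective rate ≈ 26782.68 s → 446 minutes.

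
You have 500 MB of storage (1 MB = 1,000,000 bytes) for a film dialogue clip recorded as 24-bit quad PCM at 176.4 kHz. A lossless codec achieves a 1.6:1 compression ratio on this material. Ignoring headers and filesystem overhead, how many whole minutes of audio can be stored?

6 minutes

Uncompressed byte rate = 176,400 × 3 × 4 = 2,116,800 bytes/s.
After 1.6:1 compression, effective rate ≈ 1323000 bytes/s.
Capacity = 500 × 1,000,000 = 500,000,000 bytes.
500,000,000 / effective rate ≈ 377.93 s → 6 minutes.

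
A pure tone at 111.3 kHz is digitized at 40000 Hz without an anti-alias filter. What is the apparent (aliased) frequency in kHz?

8.7 kHz

Nyquist = 40,000/2 = 20,000 Hz; 111,300 Hz exceeds it.
Alias = |111,300 − 3×40,000| = |111,300 − 120,000| = 8,700 Hz = 8.7 kHz.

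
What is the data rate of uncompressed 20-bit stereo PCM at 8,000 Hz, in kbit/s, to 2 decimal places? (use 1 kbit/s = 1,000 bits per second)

Bit rate = 8,000 × 20 × 2 = 320,000 bits/s.
= 320.00 kbit/s.

320.00 kbit/s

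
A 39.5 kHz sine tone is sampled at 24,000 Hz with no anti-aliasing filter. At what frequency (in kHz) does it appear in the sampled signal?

8.5 kHz

Nyquist = 24,000/2 = 12,000 Hz; 39,500 Hz exceeds it.
Alias = |39,500 − 2×24,000| = |39,500 − 48,000| = 8,500 Hz = 8.5 kHz.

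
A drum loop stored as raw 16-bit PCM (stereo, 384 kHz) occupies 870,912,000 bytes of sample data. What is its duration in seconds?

567 seconds

Byte rate = 384,000 × 2 × 2 = 1,536,000 bytes/s.
Duration = 870,912,000 / 1,536,000 = 567 s.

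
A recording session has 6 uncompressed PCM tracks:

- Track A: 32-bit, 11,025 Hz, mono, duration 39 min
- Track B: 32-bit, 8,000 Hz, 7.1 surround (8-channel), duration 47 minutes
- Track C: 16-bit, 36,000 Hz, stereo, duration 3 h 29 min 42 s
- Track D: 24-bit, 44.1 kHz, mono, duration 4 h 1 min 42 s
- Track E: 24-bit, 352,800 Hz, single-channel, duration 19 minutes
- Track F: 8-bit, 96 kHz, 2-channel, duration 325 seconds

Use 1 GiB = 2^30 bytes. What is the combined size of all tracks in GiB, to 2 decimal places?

5.42 GiB

Track A: 39 min = 2,340 s; 11,025 × 2,340 × 4 × 1 = 103,194,000 bytes.
Track B: 47 minutes = 2,820 s; 8,000 × 2,820 × 4 × 8 = 721,920,000 bytes.
Track C: 3 h 29 min 42 s = 12,582 s; 36,000 × 12,582 × 2 × 2 = 1,811,808,000 bytes.
Track D: 4 h 1 min 42 s = 14,502 s; 44,100 × 14,502 × 3 × 1 = 1,918,614,600 bytes.
Track E: 19 minutes = 1,140 s; 352,800 × 1,140 × 3 × 1 = 1,206,576,000 bytes.
Track F: 96,000 × 325 × 1 × 2 = 62,400,000 bytes.
Total = 5,824,512,600 bytes = 5.42 GiB.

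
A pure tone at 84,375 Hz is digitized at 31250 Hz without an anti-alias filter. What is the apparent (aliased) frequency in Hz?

Nyquist = 31,250/2 = 15,625 Hz; 84,375 Hz exceeds it.
Alias = |84,375 − 3×31,250| = |84,375 − 93,750| = 9,375 Hz.

9,375 Hz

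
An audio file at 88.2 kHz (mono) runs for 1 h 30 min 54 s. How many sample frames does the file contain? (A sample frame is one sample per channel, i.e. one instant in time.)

481,042,800 sample frames

1 h 30 min 54 s = 5,454 s.
88,200 samples/s × 5,454 s = 481,042,800 frames.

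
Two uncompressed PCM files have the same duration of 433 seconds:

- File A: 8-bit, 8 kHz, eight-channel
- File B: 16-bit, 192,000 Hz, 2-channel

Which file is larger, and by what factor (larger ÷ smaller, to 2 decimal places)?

File B, by a factor of 12.00

File A: 8,000 × 1 × 8 = 64,000 bytes/s.
File B: 192,000 × 2 × 2 = 768,000 bytes/s.
File B is larger; ratio = 332,544,000 / 27,712,000 = 12.00.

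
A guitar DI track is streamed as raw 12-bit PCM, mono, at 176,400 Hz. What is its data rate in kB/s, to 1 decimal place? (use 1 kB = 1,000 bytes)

264.6 kB/s

Bit rate = 176,400 × 12 × 1 = 2,116,800 bits/s.
2,116,800 / 8 = 264,600 B/s = 264.6 kB/s.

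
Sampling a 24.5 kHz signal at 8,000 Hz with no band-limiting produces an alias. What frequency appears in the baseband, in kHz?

0.5 kHz

Nyquist = 8,000/2 = 4,000 Hz; 24,500 Hz exceeds it.
Alias = |24,500 − 3×8,000| = |24,500 − 24,000| = 500 Hz = 0.5 kHz.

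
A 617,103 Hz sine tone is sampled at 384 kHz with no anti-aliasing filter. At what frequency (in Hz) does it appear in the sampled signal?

Nyquist = 384,000/2 = 192,000 Hz; 617,103 Hz exceeds it.
Alias = |617,103 − 2×384,000| = |617,103 − 768,000| = 150,897 Hz.

150,897 Hz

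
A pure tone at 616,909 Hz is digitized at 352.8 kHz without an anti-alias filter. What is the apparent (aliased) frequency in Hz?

88,691 Hz

Nyquist = 352,800/2 = 176,400 Hz; 616,909 Hz exceeds it.
Alias = |616,909 − 2×352,800| = |616,909 − 705,600| = 88,691 Hz.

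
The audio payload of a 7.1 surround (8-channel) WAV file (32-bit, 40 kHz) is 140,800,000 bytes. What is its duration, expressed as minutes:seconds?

1:50

Byte rate = 40,000 × 4 × 8 = 1,280,000 bytes/s.
Duration = 140,800,000 / 1,280,000 = 110 s.
110 s = 1:50.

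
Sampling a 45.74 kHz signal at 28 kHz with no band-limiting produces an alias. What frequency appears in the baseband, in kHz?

10.26 kHz

Nyquist = 28,000/2 = 14,000 Hz; 45,740 Hz exceeds it.
Alias = |45,740 − 2×28,000| = |45,740 − 56,000| = 10,260 Hz = 10.26 kHz.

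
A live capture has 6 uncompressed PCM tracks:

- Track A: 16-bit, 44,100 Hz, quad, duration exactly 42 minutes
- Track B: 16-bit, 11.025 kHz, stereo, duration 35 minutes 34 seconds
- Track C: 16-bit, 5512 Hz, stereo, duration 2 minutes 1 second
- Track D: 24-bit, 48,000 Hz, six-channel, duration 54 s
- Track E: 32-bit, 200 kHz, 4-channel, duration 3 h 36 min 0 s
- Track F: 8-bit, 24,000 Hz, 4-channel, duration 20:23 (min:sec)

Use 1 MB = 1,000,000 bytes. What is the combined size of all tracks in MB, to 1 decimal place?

Track A: exactly 42 minutes = 2,520 s; 44,100 × 2,520 × 2 × 4 = 889,056,000 bytes.
Track B: 35 minutes 34 seconds = 2,134 s; 11,025 × 2,134 × 2 × 2 = 94,109,400 bytes.
Track C: 2 minutes 1 second = 121 s; 5,512 × 121 × 2 × 2 = 2,667,808 bytes.
Track D: 48,000 × 54 × 3 × 6 = 46,656,000 bytes.
Track E: 3 h 36 min 0 s = 12,960 s; 200,000 × 12,960 × 4 × 4 = 41,472,000,000 bytes.
Track F: 20:23 (min:sec) = 1,223 s; 24,000 × 1,223 × 1 × 4 = 117,408,000 bytes.
Total = 42,621,897,208 bytes = 42621.9 MB.

42621.9 MB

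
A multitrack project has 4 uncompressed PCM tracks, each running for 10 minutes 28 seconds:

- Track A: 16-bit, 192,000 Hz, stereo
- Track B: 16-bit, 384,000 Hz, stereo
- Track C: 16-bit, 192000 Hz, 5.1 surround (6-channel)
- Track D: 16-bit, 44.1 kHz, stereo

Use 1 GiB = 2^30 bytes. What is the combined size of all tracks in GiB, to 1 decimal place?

10 minutes 28 seconds = 628 s.
Track A: 192,000 × 628 × 2 × 2 = 482,304,000 bytes.
Track B: 384,000 × 628 × 2 × 2 = 964,608,000 bytes.
Track C: 192,000 × 628 × 2 × 6 = 1,446,912,000 bytes.
Track D: 44,100 × 628 × 2 × 2 = 110,779,200 bytes.
Total = 3,004,603,200 bytes = 2.8 GiB.

2.8 GiB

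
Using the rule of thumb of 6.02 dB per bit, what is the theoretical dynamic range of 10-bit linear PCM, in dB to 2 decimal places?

60.20 dB

10 × 6.02 = 60.20 dB.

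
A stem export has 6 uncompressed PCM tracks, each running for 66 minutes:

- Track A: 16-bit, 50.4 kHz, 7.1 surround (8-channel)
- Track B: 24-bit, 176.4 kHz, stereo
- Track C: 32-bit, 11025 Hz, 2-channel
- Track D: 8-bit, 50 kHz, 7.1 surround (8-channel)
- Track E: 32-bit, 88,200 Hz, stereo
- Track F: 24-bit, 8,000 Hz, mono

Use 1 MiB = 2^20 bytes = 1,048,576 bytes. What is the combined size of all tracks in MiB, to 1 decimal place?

11641.6 MiB

66 minutes = 3,960 s.
Track A: 50,400 × 3,960 × 2 × 8 = 3,193,344,000 bytes.
Track B: 176,400 × 3,960 × 3 × 2 = 4,191,264,000 bytes.
Track C: 11,025 × 3,960 × 4 × 2 = 349,272,000 bytes.
Track D: 50,000 × 3,960 × 1 × 8 = 1,584,000,000 bytes.
Track E: 88,200 × 3,960 × 4 × 2 = 2,794,176,000 bytes.
Track F: 8,000 × 3,960 × 3 × 1 = 95,040,000 bytes.
Total = 12,207,096,000 bytes = 11641.6 MiB.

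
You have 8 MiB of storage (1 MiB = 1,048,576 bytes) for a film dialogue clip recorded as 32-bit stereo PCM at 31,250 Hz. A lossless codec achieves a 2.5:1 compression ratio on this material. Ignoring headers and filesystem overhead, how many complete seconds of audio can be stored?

83 seconds

Uncompressed byte rate = 31,250 × 4 × 2 = 250,000 bytes/s.
After 2.5:1 compression, effective rate ≈ 100000 bytes/s.
Capacity = 8 × 1,048,576 = 8,388,608 bytes.
8,388,608 / effective rate ≈ 83.89 s → 83 seconds.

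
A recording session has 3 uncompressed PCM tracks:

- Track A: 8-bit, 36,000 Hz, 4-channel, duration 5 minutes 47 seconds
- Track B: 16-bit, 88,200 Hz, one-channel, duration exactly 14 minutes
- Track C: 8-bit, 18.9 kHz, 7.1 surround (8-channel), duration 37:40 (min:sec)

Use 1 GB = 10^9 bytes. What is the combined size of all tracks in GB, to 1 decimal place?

Track A: 5 minutes 47 seconds = 347 s; 36,000 × 347 × 1 × 4 = 49,968,000 bytes.
Track B: exactly 14 minutes = 840 s; 88,200 × 840 × 2 × 1 = 148,176,000 bytes.
Track C: 37:40 (min:sec) = 2,260 s; 18,900 × 2,260 × 1 × 8 = 341,712,000 bytes.
Total = 539,856,000 bytes = 0.5 GB.

0.5 GB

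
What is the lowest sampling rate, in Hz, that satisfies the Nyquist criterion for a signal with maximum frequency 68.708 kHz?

Minimum sample rate = 2 × 68,708 Hz = 137,416 Hz.

137,416 Hz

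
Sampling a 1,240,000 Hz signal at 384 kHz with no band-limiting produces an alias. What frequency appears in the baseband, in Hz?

Nyquist = 384,000/2 = 192,000 Hz; 1,240,000 Hz exceeds it.
Alias = |1,240,000 − 3×384,000| = |1,240,000 − 1,152,000| = 88,000 Hz.

88,000 Hz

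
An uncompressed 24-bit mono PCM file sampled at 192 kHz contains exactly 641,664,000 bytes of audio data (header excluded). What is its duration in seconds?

1,114 seconds

Byte rate = 192,000 × 3 × 1 = 576,000 bytes/s.
Duration = 641,664,000 / 576,000 = 1,114 s.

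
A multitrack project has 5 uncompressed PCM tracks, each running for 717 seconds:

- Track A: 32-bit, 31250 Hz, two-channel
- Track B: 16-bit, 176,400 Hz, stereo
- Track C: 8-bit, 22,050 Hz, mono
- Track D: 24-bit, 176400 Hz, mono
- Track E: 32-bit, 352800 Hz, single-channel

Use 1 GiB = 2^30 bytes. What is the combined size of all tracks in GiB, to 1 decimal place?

1.9 GiB

Track A: 31,250 × 717 × 4 × 2 = 179,250,000 bytes.
Track B: 176,400 × 717 × 2 × 2 = 505,915,200 bytes.
Track C: 22,050 × 717 × 1 × 1 = 15,809,850 bytes.
Track D: 176,400 × 717 × 3 × 1 = 379,436,400 bytes.
Track E: 352,800 × 717 × 4 × 1 = 1,011,830,400 bytes.
Total = 2,092,241,850 bytes = 1.9 GiB.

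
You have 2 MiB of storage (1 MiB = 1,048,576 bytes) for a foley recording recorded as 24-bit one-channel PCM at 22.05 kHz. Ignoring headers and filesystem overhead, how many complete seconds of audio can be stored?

31 seconds

Uncompressed byte rate = 22,050 × 3 × 1 = 66,150 bytes/s.
Capacity = 2 × 1,048,576 = 2,097,152 bytes.
2,097,152 / 66,150 ≈ 31.7 s → 31 seconds.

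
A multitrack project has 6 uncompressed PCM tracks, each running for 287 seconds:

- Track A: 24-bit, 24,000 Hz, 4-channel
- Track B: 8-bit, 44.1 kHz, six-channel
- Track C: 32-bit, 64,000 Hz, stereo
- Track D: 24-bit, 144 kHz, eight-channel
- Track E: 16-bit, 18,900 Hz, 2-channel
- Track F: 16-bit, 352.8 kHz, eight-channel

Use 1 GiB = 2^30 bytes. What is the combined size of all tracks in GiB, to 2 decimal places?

2.74 GiB

Track A: 24,000 × 287 × 3 × 4 = 82,656,000 bytes.
Track B: 44,100 × 287 × 1 × 6 = 75,940,200 bytes.
Track C: 64,000 × 287 × 4 × 2 = 146,944,000 bytes.
Track D: 144,000 × 287 × 3 × 8 = 991,872,000 bytes.
Track E: 18,900 × 287 × 2 × 2 = 21,697,200 bytes.
Track F: 352,800 × 287 × 2 × 8 = 1,620,057,600 bytes.
Total = 2,939,167,000 bytes = 2.74 GiB.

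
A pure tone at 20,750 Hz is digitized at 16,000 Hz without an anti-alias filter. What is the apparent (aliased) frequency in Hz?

4,750 Hz

Nyquist = 16,000/2 = 8,000 Hz; 20,750 Hz exceeds it.
Alias = |20,750 − 1×16,000| = |20,750 − 16,000| = 4,750 Hz.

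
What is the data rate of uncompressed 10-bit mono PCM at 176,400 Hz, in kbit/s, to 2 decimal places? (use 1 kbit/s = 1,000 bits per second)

1764.00 kbit/s

Bit rate = 176,400 × 10 × 1 = 1,764,000 bits/s.
= 1764.00 kbit/s.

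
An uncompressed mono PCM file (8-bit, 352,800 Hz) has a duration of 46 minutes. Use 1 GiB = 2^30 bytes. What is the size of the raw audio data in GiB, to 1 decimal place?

Duration = 46 minutes = 2,760 s.
Bytes = 352,800 samples/s × 2,760 s × 1 bytes/sample × 1 ch = 973,728,000 bytes.
973,728,000 / 1,073,741,824 = 0.9 GiB.

0.9 GiB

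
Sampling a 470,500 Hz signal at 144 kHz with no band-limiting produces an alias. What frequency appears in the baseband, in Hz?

38,500 Hz

Nyquist = 144,000/2 = 72,000 Hz; 470,500 Hz exceeds it.
Alias = |470,500 − 3×144,000| = |470,500 − 432,000| = 38,500 Hz.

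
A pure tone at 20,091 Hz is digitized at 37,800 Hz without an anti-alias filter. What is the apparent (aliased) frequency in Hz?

17,709 Hz

Nyquist = 37,800/2 = 18,900 Hz; 20,091 Hz exceeds it.
Alias = |20,091 − 1×37,800| = |20,091 − 37,800| = 17,709 Hz.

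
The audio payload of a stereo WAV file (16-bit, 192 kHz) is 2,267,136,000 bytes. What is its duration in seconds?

2,952 seconds

Byte rate = 192,000 × 2 × 2 = 768,000 bytes/s.
Duration = 2,267,136,000 / 768,000 = 2,952 s.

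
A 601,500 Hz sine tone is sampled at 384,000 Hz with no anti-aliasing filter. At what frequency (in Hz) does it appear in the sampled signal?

166,500 Hz

Nyquist = 384,000/2 = 192,000 Hz; 601,500 Hz exceeds it.
Alias = |601,500 − 2×384,000| = |601,500 − 768,000| = 166,500 Hz.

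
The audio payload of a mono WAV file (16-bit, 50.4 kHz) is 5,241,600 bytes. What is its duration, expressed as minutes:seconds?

0:52

Byte rate = 50,400 × 2 × 1 = 100,800 bytes/s.
Duration = 5,241,600 / 100,800 = 52 s.
52 s = 0:52.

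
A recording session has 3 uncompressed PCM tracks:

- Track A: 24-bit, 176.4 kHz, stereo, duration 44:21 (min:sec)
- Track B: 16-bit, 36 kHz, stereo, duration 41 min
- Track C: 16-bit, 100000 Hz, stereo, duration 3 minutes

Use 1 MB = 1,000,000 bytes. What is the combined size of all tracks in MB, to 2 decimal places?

3242.64 MB

Track A: 44:21 (min:sec) = 2,661 s; 176,400 × 2,661 × 3 × 2 = 2,816,402,400 bytes.
Track B: 41 min = 2,460 s; 36,000 × 2,460 × 2 × 2 = 354,240,000 bytes.
Track C: 3 minutes = 180 s; 100,000 × 180 × 2 × 2 = 72,000,000 bytes.
Total = 3,242,642,400 bytes = 3242.64 MB.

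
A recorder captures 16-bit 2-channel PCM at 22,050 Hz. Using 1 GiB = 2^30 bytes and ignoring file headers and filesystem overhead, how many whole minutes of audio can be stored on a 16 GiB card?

3,246 minutes

Uncompressed byte rate = 22,050 × 2 × 2 = 88,200 bytes/s.
Capacity = 16 × 1,073,741,824 = 17,179,869,184 bytes.
17,179,869,184 / 88,200 ≈ 194783.1 s → 3,246 minutes.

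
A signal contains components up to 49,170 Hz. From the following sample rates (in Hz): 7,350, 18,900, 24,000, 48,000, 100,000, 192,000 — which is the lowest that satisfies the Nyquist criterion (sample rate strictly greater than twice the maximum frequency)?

100,000 Hz

Need sample rate > 2 × 49,170 = 98,340 Hz.
Lowest listed rate above 98,340 Hz is 100,000 Hz.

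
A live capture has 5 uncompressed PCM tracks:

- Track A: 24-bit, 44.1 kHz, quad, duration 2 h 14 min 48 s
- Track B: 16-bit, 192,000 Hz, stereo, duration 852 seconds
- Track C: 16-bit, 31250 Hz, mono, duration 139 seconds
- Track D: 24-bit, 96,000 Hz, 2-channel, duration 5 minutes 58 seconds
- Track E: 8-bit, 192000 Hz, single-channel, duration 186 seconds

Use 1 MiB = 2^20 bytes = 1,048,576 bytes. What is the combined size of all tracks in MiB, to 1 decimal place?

4944.9 MiB

Track A: 2 h 14 min 48 s = 8,088 s; 44,100 × 8,088 × 3 × 4 = 4,280,169,600 bytes.
Track B: 192,000 × 852 × 2 × 2 = 654,336,000 bytes.
Track C: 31,250 × 139 × 2 × 1 = 8,687,500 bytes.
Track D: 5 minutes 58 seconds = 358 s; 96,000 × 358 × 3 × 2 = 206,208,000 bytes.
Track E: 192,000 × 186 × 1 × 1 = 35,712,000 bytes.
Total = 5,185,113,100 bytes = 4944.9 MiB.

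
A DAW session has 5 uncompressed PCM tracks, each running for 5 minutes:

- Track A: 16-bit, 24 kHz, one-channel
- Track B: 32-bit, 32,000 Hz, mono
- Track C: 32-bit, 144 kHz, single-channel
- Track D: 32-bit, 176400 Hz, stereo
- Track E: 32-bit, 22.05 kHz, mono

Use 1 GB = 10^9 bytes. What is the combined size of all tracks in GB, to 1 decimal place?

5 minutes = 300 s.
Track A: 24,000 × 300 × 2 × 1 = 14,400,000 bytes.
Track B: 32,000 × 300 × 4 × 1 = 38,400,000 bytes.
Track C: 144,000 × 300 × 4 × 1 = 172,800,000 bytes.
Track D: 176,400 × 300 × 4 × 2 = 423,360,000 bytes.
Track E: 22,050 × 300 × 4 × 1 = 26,460,000 bytes.
Total = 675,420,000 bytes = 0.7 GB.

0.7 GB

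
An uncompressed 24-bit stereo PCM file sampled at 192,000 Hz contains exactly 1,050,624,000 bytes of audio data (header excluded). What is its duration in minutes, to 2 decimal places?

15.20 minutes

Byte rate = 192,000 × 3 × 2 = 1,152,000 bytes/s.
Duration = 1,050,624,000 / 1,152,000 = 912 s.
912 s / 60 = 15.20 minutes.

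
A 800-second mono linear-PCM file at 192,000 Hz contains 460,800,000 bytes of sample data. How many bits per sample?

Bytes per sample = 460,800,000 / (192,000 × 800 × 1) = 460,800,000 / 153,600,000 = 3.
Bit depth = 3 × 8 = 24 bits.

24 bits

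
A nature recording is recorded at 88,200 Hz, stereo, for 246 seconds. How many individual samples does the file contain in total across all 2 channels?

88,200 × 246 s × 2 ch = 43,394,400 samples.

43,394,400 samples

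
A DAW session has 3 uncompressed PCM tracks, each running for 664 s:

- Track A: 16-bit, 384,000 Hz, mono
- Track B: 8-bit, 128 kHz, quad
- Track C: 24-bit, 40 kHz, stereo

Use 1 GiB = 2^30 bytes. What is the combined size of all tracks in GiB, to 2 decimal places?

0.94 GiB

Track A: 384,000 × 664 × 2 × 1 = 509,952,000 bytes.
Track B: 128,000 × 664 × 1 × 4 = 339,968,000 bytes.
Track C: 40,000 × 664 × 3 × 2 = 159,360,000 bytes.
Total = 1,009,280,000 bytes = 0.94 GiB.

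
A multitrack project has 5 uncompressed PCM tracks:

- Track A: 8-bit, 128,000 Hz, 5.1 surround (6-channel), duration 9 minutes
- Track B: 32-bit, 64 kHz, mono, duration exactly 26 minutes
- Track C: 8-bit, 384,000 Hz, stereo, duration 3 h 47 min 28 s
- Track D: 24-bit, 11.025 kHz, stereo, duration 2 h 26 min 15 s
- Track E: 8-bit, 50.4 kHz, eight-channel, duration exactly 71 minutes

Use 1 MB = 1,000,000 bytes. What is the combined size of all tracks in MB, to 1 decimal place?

Track A: 9 minutes = 540 s; 128,000 × 540 × 1 × 6 = 414,720,000 bytes.
Track B: exactly 26 minutes = 1,560 s; 64,000 × 1,560 × 4 × 1 = 399,360,000 bytes.
Track C: 3 h 47 min 28 s = 13,648 s; 384,000 × 13,648 × 1 × 2 = 10,481,664,000 bytes.
Track D: 2 h 26 min 15 s = 8,775 s; 11,025 × 8,775 × 3 × 2 = 580,466,250 bytes.
Track E: exactly 71 minutes = 4,260 s; 50,400 × 4,260 × 1 × 8 = 1,717,632,000 bytes.
Total = 13,593,842,250 bytes = 13593.8 MB.

13593.8 MB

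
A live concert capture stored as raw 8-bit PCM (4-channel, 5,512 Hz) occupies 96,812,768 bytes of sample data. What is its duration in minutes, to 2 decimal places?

Byte rate = 5,512 × 1 × 4 = 22,048 bytes/s.
Duration = 96,812,768 / 22,048 = 4,391 s.
4,391 s / 60 = 73.18 minutes.

73.18 minutes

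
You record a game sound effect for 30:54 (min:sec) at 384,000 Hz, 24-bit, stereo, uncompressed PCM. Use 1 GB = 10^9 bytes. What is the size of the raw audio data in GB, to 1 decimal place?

4.3 GB

Duration = 30:54 (min:sec) = 1,854 s.
Bytes = 384,000 samples/s × 1,854 s × 3 bytes/sample × 2 ch = 4,271,616,000 bytes.
4,271,616,000 / 1,000,000,000 = 4.3 GB.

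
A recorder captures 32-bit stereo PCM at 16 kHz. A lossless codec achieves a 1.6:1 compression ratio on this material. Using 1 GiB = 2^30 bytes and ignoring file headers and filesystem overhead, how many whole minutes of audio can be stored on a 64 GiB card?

Uncompressed byte rate = 16,000 × 4 × 2 = 128,000 bytes/s.
After 1.6:1 compression, effective rate ≈ 80000 bytes/s.
Capacity = 64 × 1,073,741,824 = 68,719,476,736 bytes.
68,719,476,736 / effective rate ≈ 858993.46 s → 14,316 minutes.

14,316 minutes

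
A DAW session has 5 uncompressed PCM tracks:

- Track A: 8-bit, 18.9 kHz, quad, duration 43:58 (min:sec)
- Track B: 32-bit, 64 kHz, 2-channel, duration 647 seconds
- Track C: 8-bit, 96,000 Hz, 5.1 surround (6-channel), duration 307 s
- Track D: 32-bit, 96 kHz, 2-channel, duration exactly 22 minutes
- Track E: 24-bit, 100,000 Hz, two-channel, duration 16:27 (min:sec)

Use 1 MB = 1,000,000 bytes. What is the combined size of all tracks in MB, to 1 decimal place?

Track A: 43:58 (min:sec) = 2,638 s; 18,900 × 2,638 × 1 × 4 = 199,432,800 bytes.
Track B: 64,000 × 647 × 4 × 2 = 331,264,000 bytes.
Track C: 96,000 × 307 × 1 × 6 = 176,832,000 bytes.
Track D: exactly 22 minutes = 1,320 s; 96,000 × 1,320 × 4 × 2 = 1,013,760,000 bytes.
Track E: 16:27 (min:sec) = 987 s; 100,000 × 987 × 3 × 2 = 592,200,000 bytes.
Total = 2,313,488,800 bytes = 2313.5 MB.

2313.5 MB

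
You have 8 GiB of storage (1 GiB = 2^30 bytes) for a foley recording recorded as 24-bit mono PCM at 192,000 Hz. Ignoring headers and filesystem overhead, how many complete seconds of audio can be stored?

14,913 seconds

Uncompressed byte rate = 192,000 × 3 × 1 = 576,000 bytes/s.
Capacity = 8 × 1,073,741,824 = 8,589,934,592 bytes.
8,589,934,592 / 576,000 ≈ 14913.08 s → 14,913 seconds.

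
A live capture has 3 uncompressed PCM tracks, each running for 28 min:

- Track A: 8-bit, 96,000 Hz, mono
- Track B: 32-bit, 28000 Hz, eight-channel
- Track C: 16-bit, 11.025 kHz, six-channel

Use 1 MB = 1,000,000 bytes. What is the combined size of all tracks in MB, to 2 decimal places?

1888.82 MB

28 min = 1,680 s.
Track A: 96,000 × 1,680 × 1 × 1 = 161,280,000 bytes.
Track B: 28,000 × 1,680 × 4 × 8 = 1,505,280,000 bytes.
Track C: 11,025 × 1,680 × 2 × 6 = 222,264,000 bytes.
Total = 1,888,824,000 bytes = 1888.82 MB.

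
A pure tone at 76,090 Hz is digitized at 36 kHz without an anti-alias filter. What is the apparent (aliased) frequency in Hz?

Nyquist = 36,000/2 = 18,000 Hz; 76,090 Hz exceeds it.
Alias = |76,090 − 2×36,000| = |76,090 − 72,000| = 4,090 Hz.

4,090 Hz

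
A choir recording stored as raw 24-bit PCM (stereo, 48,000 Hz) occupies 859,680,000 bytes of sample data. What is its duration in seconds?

2,985 seconds

Byte rate = 48,000 × 3 × 2 = 288,000 bytes/s.
Duration = 859,680,000 / 288,000 = 2,985 s.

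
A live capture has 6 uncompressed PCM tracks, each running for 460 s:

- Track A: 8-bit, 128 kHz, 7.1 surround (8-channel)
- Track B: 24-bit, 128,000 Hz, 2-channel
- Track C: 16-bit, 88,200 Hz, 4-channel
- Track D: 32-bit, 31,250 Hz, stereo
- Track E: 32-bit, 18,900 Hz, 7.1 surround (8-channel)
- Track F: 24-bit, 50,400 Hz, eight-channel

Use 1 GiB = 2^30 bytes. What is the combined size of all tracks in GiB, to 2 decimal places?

1.95 GiB

Track A: 128,000 × 460 × 1 × 8 = 471,040,000 bytes.
Track B: 128,000 × 460 × 3 × 2 = 353,280,000 bytes.
Track C: 88,200 × 460 × 2 × 4 = 324,576,000 bytes.
Track D: 31,250 × 460 × 4 × 2 = 115,000,000 bytes.
Track E: 18,900 × 460 × 4 × 8 = 278,208,000 bytes.
Track F: 50,400 × 460 × 3 × 8 = 556,416,000 bytes.
Total = 2,098,520,000 bytes = 1.95 GiB.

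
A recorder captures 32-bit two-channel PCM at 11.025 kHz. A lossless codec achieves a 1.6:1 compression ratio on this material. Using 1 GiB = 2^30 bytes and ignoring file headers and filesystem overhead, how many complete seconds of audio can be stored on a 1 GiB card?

19,478 seconds

Uncompressed byte rate = 11,025 × 4 × 2 = 88,200 bytes/s.
After 1.6:1 compression, effective rate ≈ 55125 bytes/s.
Capacity = 1 × 1,073,741,824 = 1,073,741,824 bytes.
1,073,741,824 / effective rate ≈ 19478.31 s → 19,478 seconds.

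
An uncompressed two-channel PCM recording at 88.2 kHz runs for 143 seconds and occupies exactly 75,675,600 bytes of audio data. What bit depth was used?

24 bits

Bytes per sample = 75,675,600 / (88,200 × 143 × 2) = 75,675,600 / 25,225,200 = 3.
Bit depth = 3 × 8 = 24 bits.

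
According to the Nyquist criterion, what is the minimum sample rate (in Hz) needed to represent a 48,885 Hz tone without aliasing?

Minimum sample rate = 2 × 48,885 Hz = 97,770 Hz.

97,770 Hz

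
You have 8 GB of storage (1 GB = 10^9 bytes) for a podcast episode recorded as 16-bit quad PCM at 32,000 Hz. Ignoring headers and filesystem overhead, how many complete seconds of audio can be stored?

Uncompressed byte rate = 32,000 × 2 × 4 = 256,000 bytes/s.
Capacity = 8 × 1,000,000,000 = 8,000,000,000 bytes.
8,000,000,000 / 256,000 ≈ 31250 s → 31,250 seconds.

31,250 seconds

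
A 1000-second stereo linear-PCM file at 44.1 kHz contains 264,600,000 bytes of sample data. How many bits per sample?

Bytes per sample = 264,600,000 / (44,100 × 1,000 × 2) = 264,600,000 / 88,200,000 = 3.
Bit depth = 3 × 8 = 24 bits.

24 bits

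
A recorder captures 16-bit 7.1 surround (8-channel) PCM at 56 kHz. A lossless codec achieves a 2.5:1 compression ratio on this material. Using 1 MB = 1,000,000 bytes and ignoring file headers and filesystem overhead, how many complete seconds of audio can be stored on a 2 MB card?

5 seconds

Uncompressed byte rate = 56,000 × 2 × 8 = 896,000 bytes/s.
After 2.5:1 compression, effective rate ≈ 358400 bytes/s.
Capacity = 2 × 1,000,000 = 2,000,000 bytes.
2,000,000 / effective rate ≈ 5.58 s → 5 seconds.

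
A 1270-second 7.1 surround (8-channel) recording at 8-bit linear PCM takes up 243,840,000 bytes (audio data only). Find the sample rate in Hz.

24,000 Hz

Bytes = sample_rate × seconds × bytes_per_sample × channels.
sample_rate = 243,840,000 / (1,270 × 1 × 8) = 243,840,000 / 10,160 = 24,000 Hz.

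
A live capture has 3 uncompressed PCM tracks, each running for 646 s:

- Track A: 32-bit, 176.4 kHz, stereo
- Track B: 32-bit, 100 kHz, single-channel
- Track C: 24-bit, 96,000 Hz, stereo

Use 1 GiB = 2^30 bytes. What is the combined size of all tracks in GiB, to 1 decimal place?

1.4 GiB

Track A: 176,400 × 646 × 4 × 2 = 911,635,200 bytes.
Track B: 100,000 × 646 × 4 × 1 = 258,400,000 bytes.
Track C: 96,000 × 646 × 3 × 2 = 372,096,000 bytes.
Total = 1,542,131,200 bytes = 1.4 GiB.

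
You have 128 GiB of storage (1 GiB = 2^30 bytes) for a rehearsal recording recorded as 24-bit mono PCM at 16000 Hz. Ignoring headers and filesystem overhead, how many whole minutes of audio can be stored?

47,721 minutes

Uncompressed byte rate = 16,000 × 3 × 1 = 48,000 bytes/s.
Capacity = 128 × 1,073,741,824 = 137,438,953,472 bytes.
137,438,953,472 / 48,000 ≈ 2863311.53 s → 47,721 minutes.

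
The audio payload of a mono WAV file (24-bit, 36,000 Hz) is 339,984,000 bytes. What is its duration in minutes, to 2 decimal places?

Byte rate = 36,000 × 3 × 1 = 108,000 bytes/s.
Duration = 339,984,000 / 108,000 = 3,148 s.
3,148 s / 60 = 52.47 minutes.

52.47 minutes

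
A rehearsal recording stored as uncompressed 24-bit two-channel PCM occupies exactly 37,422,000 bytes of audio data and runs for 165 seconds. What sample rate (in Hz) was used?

Bytes = sample_rate × seconds × bytes_per_sample × channels.
sample_rate = 37,422,000 / (165 × 3 × 2) = 37,422,000 / 990 = 37,800 Hz.

37,800 Hz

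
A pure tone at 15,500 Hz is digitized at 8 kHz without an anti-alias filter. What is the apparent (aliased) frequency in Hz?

500 Hz

Nyquist = 8,000/2 = 4,000 Hz; 15,500 Hz exceeds it.
Alias = |15,500 − 2×8,000| = |15,500 − 16,000| = 500 Hz.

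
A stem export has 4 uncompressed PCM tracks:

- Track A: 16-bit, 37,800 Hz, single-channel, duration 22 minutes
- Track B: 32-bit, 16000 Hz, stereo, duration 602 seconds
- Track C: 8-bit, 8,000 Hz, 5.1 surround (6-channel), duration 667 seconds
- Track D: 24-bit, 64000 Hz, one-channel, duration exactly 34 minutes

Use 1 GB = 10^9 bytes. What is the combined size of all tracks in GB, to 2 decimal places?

0.60 GB

Track A: 22 minutes = 1,320 s; 37,800 × 1,320 × 2 × 1 = 99,792,000 bytes.
Track B: 16,000 × 602 × 4 × 2 = 77,056,000 bytes.
Track C: 8,000 × 667 × 1 × 6 = 32,016,000 bytes.
Track D: exactly 34 minutes = 2,040 s; 64,000 × 2,040 × 3 × 1 = 391,680,000 bytes.
Total = 600,544,000 bytes = 0.60 GB.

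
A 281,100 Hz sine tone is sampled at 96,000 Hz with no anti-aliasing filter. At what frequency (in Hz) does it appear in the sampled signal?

Nyquist = 96,000/2 = 48,000 Hz; 281,100 Hz exceeds it.
Alias = |281,100 − 3×96,000| = |281,100 − 288,000| = 6,900 Hz.

6,900 Hz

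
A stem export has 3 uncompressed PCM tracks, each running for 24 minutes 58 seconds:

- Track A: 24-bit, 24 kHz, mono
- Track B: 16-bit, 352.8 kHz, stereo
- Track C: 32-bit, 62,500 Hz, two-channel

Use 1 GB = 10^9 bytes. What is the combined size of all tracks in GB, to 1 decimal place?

24 minutes 58 seconds = 1,498 s.
Track A: 24,000 × 1,498 × 3 × 1 = 107,856,000 bytes.
Track B: 352,800 × 1,498 × 2 × 2 = 2,113,977,600 bytes.
Track C: 62,500 × 1,498 × 4 × 2 = 749,000,000 bytes.
Total = 2,970,833,600 bytes = 3.0 GB.

3.0 GB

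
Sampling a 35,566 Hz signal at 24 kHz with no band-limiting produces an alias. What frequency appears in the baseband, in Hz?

Nyquist = 24,000/2 = 12,000 Hz; 35,566 Hz exceeds it.
Alias = |35,566 − 1×24,000| = |35,566 − 24,000| = 11,566 Hz.

11,566 Hz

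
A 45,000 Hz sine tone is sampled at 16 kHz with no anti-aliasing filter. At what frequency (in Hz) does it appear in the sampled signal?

3,000 Hz

Nyquist = 16,000/2 = 8,000 Hz; 45,000 Hz exceeds it.
Alias = |45,000 − 3×16,000| = |45,000 − 48,000| = 3,000 Hz.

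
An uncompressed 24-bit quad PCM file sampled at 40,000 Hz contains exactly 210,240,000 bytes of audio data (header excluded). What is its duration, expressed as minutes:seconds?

7:18

Byte rate = 40,000 × 3 × 4 = 480,000 bytes/s.
Duration = 210,240,000 / 480,000 = 438 s.
438 s = 7:18.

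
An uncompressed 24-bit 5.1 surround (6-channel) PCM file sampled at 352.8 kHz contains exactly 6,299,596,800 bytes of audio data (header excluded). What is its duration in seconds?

Byte rate = 352,800 × 3 × 6 = 6,350,400 bytes/s.
Duration = 6,299,596,800 / 6,350,400 = 992 s.

992 seconds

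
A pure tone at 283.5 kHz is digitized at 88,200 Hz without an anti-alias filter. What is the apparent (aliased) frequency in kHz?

18.9 kHz

Nyquist = 88,200/2 = 44,100 Hz; 283,500 Hz exceeds it.
Alias = |283,500 − 3×88,200| = |283,500 − 264,600| = 18,900 Hz = 18.9 kHz.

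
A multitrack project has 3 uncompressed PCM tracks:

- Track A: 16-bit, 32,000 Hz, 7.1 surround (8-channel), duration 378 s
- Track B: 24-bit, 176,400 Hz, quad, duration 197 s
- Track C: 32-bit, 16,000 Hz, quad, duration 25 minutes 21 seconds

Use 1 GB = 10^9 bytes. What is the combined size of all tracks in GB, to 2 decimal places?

Track A: 32,000 × 378 × 2 × 8 = 193,536,000 bytes.
Track B: 176,400 × 197 × 3 × 4 = 417,009,600 bytes.
Track C: 25 minutes 21 seconds = 1,521 s; 16,000 × 1,521 × 4 × 4 = 389,376,000 bytes.
Total = 999,921,600 bytes = 1.00 GB.

1.00 GB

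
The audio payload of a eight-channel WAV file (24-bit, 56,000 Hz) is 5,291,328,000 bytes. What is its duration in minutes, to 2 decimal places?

65.62 minutes

Byte rate = 56,000 × 3 × 8 = 1,344,000 bytes/s.
Duration = 5,291,328,000 / 1,344,000 = 3,937 s.
3,937 s / 60 = 65.62 minutes.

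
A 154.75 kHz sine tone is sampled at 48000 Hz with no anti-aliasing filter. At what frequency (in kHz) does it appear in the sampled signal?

10.75 kHz

Nyquist = 48,000/2 = 24,000 Hz; 154,750 Hz exceeds it.
Alias = |154,750 − 3×48,000| = |154,750 − 144,000| = 10,750 Hz = 10.75 kHz.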